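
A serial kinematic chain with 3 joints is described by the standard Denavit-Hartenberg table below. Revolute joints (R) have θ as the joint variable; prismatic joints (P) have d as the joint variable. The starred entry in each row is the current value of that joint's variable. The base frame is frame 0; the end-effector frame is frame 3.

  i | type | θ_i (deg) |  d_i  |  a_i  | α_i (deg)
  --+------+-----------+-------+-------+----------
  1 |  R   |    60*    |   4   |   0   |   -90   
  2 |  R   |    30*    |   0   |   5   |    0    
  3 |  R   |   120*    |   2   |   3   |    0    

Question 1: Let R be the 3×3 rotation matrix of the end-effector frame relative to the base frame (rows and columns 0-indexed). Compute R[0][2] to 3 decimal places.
End-effector z-axis (col 2 of R) = (-0.8660,0.5000,0.0000)
R[0][2] = -0.8660

-0.866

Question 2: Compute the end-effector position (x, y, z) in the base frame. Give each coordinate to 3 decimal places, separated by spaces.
after link 1: o_1 = (0.0000, 0.0000, 4.0000)
after link 2: o_2 = (2.1651, 3.7500, 1.5000)
after link 3: o_3 = (-0.8660, 2.5000, 0.0000)

-0.866 2.500 0.000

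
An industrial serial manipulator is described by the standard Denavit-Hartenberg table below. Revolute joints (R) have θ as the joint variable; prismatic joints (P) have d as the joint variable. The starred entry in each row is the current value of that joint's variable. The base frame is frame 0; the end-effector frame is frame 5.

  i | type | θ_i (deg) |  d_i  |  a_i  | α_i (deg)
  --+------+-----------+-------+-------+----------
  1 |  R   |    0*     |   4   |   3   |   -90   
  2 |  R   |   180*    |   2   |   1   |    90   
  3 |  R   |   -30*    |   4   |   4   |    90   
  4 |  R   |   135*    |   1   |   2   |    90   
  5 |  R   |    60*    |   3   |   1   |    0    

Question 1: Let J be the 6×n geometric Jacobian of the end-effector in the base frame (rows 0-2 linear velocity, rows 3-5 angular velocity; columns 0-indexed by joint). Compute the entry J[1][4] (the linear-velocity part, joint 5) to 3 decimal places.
-0.739

axis z_4 = (-0.6124,-0.3536,-0.7071); lever o_n−o_4 = (-1.0979,-1.6339,-2.4749)
cross product → J_v[:, 4] = (-0.2803,-0.7392,0.6124)
J_ω[:, 4] = z_4
entry J[1][4] = -0.7392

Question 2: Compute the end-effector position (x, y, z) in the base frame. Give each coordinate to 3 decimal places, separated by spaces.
after link 1: o_1 = (3.0000, 0.0000, 4.0000)
after link 2: o_2 = (2.0000, 2.0000, 4.0000)
after link 3: o_3 = (-1.4641, 0.0000, -0.0000)
after link 4: o_4 = (0.2606, -0.1589, -1.4142)
after link 5: o_5 = (-0.8373, -1.7928, -3.8891)

-0.837 -1.793 -3.889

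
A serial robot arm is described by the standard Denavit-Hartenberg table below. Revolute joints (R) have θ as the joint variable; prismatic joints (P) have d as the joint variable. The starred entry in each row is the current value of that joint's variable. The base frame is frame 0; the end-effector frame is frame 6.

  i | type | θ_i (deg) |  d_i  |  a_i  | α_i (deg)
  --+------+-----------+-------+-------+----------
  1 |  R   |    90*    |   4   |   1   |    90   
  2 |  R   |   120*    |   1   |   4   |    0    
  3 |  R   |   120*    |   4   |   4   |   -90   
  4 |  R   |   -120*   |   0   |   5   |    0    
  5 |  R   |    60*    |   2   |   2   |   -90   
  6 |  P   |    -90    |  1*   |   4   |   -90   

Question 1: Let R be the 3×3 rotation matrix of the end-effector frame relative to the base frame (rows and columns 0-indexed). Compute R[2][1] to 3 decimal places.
End-effector y-axis (col 1 of R) = (0.5000,0.4330,0.7500)
R[2][1] = 0.7500

0.750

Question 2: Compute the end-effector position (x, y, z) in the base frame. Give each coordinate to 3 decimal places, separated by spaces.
10.562 2.513 1.549

after link 1: o_1 = (0.0000, 1.0000, 4.0000)
after link 2: o_2 = (1.0000, -1.0000, 7.4641)
after link 3: o_3 = (5.0000, -3.0000, 4.0000)
after link 4: o_4 = (9.3301, -1.7500, 6.1651)
after link 5: o_5 = (11.0622, -0.5179, 4.2990)
after link 6: o_6 = (10.5622, 2.5131, 1.5490)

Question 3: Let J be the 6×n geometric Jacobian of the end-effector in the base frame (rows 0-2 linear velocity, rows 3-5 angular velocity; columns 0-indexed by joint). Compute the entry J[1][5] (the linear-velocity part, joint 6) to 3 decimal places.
prismatic axis z_5 = (-0.5000,-0.4330,-0.7500)
J_v[:, 5] = z_5; J_ω[:, 5] = (0,0,0)
entry J[1][5] = -0.4330

-0.433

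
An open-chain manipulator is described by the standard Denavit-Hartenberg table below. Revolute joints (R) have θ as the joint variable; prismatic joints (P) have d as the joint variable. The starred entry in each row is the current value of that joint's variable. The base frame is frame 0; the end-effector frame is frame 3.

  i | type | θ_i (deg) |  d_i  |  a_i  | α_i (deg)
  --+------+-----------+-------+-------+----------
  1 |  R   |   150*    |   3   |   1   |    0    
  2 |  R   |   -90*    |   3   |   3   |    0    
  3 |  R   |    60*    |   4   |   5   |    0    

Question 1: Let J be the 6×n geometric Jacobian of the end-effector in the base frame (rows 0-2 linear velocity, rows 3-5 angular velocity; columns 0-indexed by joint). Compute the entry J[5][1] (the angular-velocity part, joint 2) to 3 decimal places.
1.000

axis z_1 = (0.0000,0.0000,1.0000); lever o_n−o_1 = (-1.0000,6.9282,7.0000)
cross product → J_v[:, 1] = (-6.9282,-1.0000,0.0000)
J_ω[:, 1] = z_1
entry J[5][1] = 1.0000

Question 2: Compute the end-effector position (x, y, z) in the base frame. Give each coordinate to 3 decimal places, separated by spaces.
-1.866 7.428 10.000

after link 1: o_1 = (-0.8660, 0.5000, 3.0000)
after link 2: o_2 = (0.6340, 3.0981, 6.0000)
after link 3: o_3 = (-1.8660, 7.4282, 10.0000)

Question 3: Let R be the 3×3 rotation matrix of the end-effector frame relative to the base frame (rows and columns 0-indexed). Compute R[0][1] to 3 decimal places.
End-effector y-axis (col 1 of R) = (-0.8660,-0.5000,0.0000)
R[0][1] = -0.8660

-0.866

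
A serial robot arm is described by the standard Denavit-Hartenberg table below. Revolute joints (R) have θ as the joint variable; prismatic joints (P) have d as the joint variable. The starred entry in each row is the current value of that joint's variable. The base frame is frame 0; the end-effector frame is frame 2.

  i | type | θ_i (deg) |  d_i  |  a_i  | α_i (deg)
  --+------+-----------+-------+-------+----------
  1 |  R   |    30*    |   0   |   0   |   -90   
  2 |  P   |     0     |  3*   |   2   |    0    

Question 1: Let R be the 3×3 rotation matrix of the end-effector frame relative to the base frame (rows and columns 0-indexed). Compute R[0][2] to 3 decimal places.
End-effector z-axis (col 2 of R) = (-0.5000,0.8660,0.0000)
R[0][2] = -0.5000

-0.500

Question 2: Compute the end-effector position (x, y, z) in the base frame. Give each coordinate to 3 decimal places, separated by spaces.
0.232 3.598 0.000

after link 1: o_1 = (0.0000, 0.0000, 0.0000)
after link 2: o_2 = (0.2321, 3.5981, 0.0000)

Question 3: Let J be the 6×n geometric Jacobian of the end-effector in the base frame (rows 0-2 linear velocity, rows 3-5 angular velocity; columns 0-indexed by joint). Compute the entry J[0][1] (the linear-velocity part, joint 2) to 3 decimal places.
prismatic axis z_1 = (-0.5000,0.8660,0.0000)
J_v[:, 1] = z_1; J_ω[:, 1] = (0,0,0)
entry J[0][1] = -0.5000

-0.500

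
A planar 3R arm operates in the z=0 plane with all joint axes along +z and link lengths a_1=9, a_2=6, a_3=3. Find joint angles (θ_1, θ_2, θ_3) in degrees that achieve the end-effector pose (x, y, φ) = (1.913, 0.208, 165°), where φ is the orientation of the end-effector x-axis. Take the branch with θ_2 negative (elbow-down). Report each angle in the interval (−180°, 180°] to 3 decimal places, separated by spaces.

31.522 -150.003 -76.519

wrist centre = target − a_3·(cos φ, sin φ) = (4.8108, -0.5685)
cos θ_2 = (23.4667−9²−6²)/(2·9·6) = -0.8660; θ_2 = -150.0027° (elbow-down)
β = atan2(-0.5685,4.8108) = -6.7390°; ψ = atan2(-2.9998,3.8037) = -38.2607°
θ_1 = β − ψ = 31.5217°
θ_3 = φ − θ_1 − θ_2 = -76.5190° (wrapped to (-180°,180°])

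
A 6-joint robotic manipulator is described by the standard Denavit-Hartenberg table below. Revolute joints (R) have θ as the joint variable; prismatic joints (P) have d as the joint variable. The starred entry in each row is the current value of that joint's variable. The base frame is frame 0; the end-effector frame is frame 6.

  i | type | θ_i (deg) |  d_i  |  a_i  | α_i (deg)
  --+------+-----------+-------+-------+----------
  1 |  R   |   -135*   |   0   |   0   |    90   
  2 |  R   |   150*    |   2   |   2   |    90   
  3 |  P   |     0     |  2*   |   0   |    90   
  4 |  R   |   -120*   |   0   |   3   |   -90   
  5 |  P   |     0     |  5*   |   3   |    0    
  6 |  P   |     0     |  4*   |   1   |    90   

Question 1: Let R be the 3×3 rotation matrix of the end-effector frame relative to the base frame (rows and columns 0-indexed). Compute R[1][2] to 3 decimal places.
End-effector z-axis (col 2 of R) = (0.7071,-0.7071,0.0000)
R[1][2] = -0.7071

-0.707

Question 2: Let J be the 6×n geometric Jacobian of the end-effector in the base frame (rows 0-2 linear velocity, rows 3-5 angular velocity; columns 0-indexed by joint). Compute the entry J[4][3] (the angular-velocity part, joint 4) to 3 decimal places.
axis z_3 = (0.7071,-0.7071,0.0000); lever o_n−o_3 = (6.3640,6.3640,-7.0000)
cross product → J_v[:, 3] = (4.9497,4.9497,9.0000)
J_ω[:, 3] = z_3
entry J[4][3] = -0.7071

-0.707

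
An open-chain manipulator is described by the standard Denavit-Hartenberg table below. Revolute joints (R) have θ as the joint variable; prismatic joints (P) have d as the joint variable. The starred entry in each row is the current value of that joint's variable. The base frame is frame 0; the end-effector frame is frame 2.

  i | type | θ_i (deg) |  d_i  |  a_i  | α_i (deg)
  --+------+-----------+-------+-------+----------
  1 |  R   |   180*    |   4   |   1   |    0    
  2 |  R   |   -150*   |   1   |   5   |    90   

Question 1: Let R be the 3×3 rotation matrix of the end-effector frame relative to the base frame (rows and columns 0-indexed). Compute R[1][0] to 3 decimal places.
0.500

End-effector x-axis (col 0 of R) = (0.8660,0.5000,0.0000)
R[1][0] = 0.5000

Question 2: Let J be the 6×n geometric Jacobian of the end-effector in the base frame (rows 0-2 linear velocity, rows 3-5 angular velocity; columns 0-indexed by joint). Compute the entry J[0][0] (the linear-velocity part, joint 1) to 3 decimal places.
axis z_0 = ẑ; lever o_n−o_0 = (3.3301,2.5000,5.0000)
cross product → J_v[:, 0] = (-2.5000,3.3301,0.0000)
J_ω[:, 0] = z_0
entry J[0][0] = -2.5000

-2.500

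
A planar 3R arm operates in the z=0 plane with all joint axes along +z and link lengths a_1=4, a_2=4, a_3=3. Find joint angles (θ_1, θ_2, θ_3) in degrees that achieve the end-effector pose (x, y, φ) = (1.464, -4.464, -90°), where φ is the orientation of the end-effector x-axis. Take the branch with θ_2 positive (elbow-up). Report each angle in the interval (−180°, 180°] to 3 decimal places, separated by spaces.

-120.001 150.002 -120.001

wrist centre = target − a_3·(cos φ, sin φ) = (1.4640, -1.4640)
cos θ_2 = (4.2866−4²−4²)/(2·4·4) = -0.8660; θ_2 = 150.0021° (elbow-up)
β = atan2(-1.4640,1.4640) = -45.0000°; ψ = atan2(1.9999,0.5358) = 75.0011°
θ_1 = β − ψ = -120.0011°
θ_3 = φ − θ_1 − θ_2 = -120.0011° (wrapped to (-180°,180°])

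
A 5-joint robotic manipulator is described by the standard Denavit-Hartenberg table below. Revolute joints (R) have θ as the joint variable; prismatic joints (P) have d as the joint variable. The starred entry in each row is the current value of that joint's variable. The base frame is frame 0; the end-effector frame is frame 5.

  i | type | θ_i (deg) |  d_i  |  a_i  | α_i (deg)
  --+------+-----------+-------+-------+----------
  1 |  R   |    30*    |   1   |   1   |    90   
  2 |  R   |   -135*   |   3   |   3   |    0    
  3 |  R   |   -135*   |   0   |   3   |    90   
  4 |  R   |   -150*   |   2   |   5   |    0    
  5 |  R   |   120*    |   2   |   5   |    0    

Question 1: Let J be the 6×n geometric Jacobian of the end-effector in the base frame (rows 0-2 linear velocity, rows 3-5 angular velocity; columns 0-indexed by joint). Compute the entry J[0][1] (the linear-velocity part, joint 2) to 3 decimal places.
axis z_1 = (0.5000,-0.8660,0.0000); lever o_n−o_1 = (0.6270,2.6714,0.8787)
cross product → J_v[:, 1] = (-0.7610,-0.4393,1.8787)
J_ω[:, 1] = z_1
entry J[0][1] = -0.7610

-0.761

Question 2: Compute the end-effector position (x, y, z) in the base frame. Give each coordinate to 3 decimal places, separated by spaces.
1.493 3.171 1.879

after link 1: o_1 = (0.8660, 0.5000, 1.0000)
after link 2: o_2 = (0.5289, -3.1587, -1.1213)
after link 3: o_3 = (0.5289, -3.1587, 1.8787)
after link 4: o_4 = (1.0110, 0.0063, -2.4514)
after link 5: o_5 = (1.4930, 3.1714, 1.8787)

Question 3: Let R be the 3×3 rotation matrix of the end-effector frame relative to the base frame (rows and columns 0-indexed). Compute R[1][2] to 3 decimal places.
0.500

End-effector z-axis (col 2 of R) = (0.8660,0.5000,0.0000)
R[1][2] = 0.5000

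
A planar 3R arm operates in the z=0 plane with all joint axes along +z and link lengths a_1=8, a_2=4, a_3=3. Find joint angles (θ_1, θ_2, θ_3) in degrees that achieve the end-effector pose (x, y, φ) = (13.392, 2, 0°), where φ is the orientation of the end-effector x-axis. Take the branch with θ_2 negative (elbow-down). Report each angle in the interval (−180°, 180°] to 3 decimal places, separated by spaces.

wrist centre = target − a_3·(cos φ, sin φ) = (10.3920, 2.0000)
cos θ_2 = (111.9937−8²−4²)/(2·8·4) = 0.4999; θ_2 = -60.0065° (elbow-down)
β = atan2(2.0000,10.3920) = 10.8937°; ψ = atan2(-3.4643,9.9996) = -19.1085°
θ_1 = β − ψ = 30.0022°
θ_3 = φ − θ_1 − θ_2 = 30.0044° (wrapped to (-180°,180°])

30.002 -60.007 30.004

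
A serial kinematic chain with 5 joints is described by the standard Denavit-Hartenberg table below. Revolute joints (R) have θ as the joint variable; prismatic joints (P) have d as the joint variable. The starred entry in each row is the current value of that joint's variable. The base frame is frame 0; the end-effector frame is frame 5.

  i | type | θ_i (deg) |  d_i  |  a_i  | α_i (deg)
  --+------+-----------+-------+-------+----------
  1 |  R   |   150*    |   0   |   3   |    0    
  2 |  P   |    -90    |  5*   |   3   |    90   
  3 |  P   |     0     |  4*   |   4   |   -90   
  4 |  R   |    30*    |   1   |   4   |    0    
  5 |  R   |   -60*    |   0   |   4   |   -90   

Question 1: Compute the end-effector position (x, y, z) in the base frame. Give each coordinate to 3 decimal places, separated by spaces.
after link 1: o_1 = (-2.5981, 1.5000, 0.0000)
after link 2: o_2 = (-1.0981, 4.0981, 5.0000)
after link 3: o_3 = (4.3660, 5.5622, 5.0000)
after link 4: o_4 = (4.3660, 9.5622, 6.0000)
after link 5: o_5 = (7.8301, 11.5622, 6.0000)

7.830 11.562 6.000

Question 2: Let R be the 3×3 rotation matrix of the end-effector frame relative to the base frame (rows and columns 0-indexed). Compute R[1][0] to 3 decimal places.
End-effector x-axis (col 0 of R) = (0.8660,0.5000,0.0000)
R[1][0] = 0.5000

0.500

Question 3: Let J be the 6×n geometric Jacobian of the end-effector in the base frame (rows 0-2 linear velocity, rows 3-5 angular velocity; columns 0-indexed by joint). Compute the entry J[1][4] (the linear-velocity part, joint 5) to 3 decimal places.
axis z_4 = (0.0000,-0.0000,1.0000); lever o_n−o_4 = (3.4641,2.0000,0.0000)
cross product → J_v[:, 4] = (-2.0000,3.4641,0.0000)
J_ω[:, 4] = z_4
entry J[1][4] = 3.4641

3.464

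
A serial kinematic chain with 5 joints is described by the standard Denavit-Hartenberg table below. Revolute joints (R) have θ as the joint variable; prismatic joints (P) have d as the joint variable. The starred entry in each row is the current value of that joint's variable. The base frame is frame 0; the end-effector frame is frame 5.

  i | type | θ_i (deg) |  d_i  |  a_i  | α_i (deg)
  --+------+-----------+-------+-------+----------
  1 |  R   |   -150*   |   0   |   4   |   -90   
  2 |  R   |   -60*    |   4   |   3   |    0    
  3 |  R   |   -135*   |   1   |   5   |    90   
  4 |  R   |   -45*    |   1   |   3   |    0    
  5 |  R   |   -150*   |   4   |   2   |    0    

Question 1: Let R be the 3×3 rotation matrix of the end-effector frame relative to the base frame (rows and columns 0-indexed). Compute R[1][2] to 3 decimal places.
End-effector z-axis (col 2 of R) = (-0.2241,-0.1294,-0.9659)
R[1][2] = -0.1294

-0.129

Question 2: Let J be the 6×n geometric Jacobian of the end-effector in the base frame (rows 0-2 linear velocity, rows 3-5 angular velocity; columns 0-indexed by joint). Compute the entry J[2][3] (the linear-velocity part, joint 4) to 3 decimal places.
axis z_3 = (-0.2241,-0.1294,-0.9659); lever o_n−o_3 = (-1.7641,0.8333,-4.8787)
cross product → J_v[:, 3] = (1.4362,0.6104,-0.4151)
J_ω[:, 3] = z_3
entry J[2][3] = -0.4151

-0.415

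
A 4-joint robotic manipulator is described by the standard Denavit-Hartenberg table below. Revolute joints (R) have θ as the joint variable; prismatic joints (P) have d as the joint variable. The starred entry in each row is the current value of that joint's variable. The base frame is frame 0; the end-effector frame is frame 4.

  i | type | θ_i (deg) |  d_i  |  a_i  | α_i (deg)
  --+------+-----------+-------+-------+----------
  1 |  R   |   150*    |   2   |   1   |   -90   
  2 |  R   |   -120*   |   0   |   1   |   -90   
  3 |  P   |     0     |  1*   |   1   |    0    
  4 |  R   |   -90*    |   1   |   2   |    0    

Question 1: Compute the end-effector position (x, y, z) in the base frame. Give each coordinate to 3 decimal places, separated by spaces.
after link 1: o_1 = (-0.8660, 0.5000, 2.0000)
after link 2: o_2 = (-0.4330, 0.2500, 2.8660)
after link 3: o_3 = (-0.7500, 0.4330, 4.2321)
after link 4: o_4 = (-2.5000, -0.8660, 4.7321)

-2.500 -0.866 4.732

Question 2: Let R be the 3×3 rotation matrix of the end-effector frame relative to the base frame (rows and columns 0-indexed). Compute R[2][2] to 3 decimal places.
0.500

End-effector z-axis (col 2 of R) = (-0.7500,0.4330,0.5000)
R[2][2] = 0.5000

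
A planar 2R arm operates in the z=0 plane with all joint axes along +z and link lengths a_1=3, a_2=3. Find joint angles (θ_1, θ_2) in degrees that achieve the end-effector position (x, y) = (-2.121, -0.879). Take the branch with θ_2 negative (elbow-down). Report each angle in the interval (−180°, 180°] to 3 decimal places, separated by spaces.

cos θ_2 = (5.2713−3²−3²)/(2·3·3) = -0.7072; θ_2 = -135.0036° (elbow-down)
β = atan2(-0.8790,-2.1210) = -157.4896°; ψ = atan2(-2.1212,0.8785) = -67.5018°
θ_1 = β − ψ = -89.9878°

-89.988 -135.004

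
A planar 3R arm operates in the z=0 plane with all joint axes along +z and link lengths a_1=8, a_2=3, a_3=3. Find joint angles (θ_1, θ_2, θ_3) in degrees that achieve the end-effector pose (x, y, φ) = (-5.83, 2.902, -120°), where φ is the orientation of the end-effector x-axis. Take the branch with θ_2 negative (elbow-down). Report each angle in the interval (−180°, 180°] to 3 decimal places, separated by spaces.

wrist centre = target − a_3·(cos φ, sin φ) = (-4.3300, 5.5001)
cos θ_2 = (48.9997−8²−3²)/(2·8·3) = -0.5000; θ_2 = -120.0004° (elbow-down)
β = atan2(5.5001,-4.3300) = 128.2120°; ψ = atan2(-2.5981,6.5000) = -21.7868°
θ_1 = β − ψ = 149.9988°
θ_3 = φ − θ_1 − θ_2 = -149.9984° (wrapped to (-180°,180°])

149.999 -120.000 -149.998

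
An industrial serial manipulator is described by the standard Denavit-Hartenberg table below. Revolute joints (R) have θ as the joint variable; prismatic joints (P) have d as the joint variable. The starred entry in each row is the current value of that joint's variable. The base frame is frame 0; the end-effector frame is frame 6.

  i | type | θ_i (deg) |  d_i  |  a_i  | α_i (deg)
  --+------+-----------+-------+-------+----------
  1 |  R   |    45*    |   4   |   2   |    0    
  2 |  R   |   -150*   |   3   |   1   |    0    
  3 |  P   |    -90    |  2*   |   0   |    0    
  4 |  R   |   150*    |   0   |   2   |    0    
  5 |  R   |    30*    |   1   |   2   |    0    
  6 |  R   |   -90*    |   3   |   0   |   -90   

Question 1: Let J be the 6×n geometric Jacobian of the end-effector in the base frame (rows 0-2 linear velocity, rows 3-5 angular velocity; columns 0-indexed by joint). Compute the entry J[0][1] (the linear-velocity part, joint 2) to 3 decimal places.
2.898

axis z_1 = (0.0000,0.0000,1.0000); lever o_n−o_1 = (3.0872,-2.8978,9.0000)
cross product → J_v[:, 1] = (2.8978,3.0872,-0.0000)
J_ω[:, 1] = z_1
entry J[0][1] = 2.8978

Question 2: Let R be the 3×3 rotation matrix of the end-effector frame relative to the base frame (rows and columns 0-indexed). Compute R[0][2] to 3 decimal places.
0.966

End-effector z-axis (col 2 of R) = (0.9659,-0.2588,0.0000)
R[0][2] = 0.9659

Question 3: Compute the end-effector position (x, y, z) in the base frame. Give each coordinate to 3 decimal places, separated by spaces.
after link 1: o_1 = (1.4142, 1.4142, 4.0000)
after link 2: o_2 = (1.1554, 0.4483, 7.0000)
after link 3: o_3 = (1.1554, 0.4483, 9.0000)
after link 4: o_4 = (2.5696, -0.9659, 9.0000)
after link 5: o_5 = (4.5015, -1.4836, 10.0000)
after link 6: o_6 = (4.5015, -1.4836, 13.0000)

4.501 -1.484 13.000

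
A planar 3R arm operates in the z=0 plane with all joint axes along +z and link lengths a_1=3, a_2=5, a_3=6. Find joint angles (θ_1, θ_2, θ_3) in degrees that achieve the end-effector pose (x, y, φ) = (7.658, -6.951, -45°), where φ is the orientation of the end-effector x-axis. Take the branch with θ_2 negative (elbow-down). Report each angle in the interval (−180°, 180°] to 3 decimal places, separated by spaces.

wrist centre = target − a_3·(cos φ, sin φ) = (3.4154, -2.7084)
cos θ_2 = (18.9999−3²−5²)/(2·3·5) = -0.5000; θ_2 = -120.0002° (elbow-down)
β = atan2(-2.7084,3.4154) = -38.4142°; ψ = atan2(-4.3301,0.5000) = -83.4134°
θ_1 = β − ψ = 44.9992°
θ_3 = φ − θ_1 − θ_2 = 30.0010° (wrapped to (-180°,180°])

44.999 -120.000 30.001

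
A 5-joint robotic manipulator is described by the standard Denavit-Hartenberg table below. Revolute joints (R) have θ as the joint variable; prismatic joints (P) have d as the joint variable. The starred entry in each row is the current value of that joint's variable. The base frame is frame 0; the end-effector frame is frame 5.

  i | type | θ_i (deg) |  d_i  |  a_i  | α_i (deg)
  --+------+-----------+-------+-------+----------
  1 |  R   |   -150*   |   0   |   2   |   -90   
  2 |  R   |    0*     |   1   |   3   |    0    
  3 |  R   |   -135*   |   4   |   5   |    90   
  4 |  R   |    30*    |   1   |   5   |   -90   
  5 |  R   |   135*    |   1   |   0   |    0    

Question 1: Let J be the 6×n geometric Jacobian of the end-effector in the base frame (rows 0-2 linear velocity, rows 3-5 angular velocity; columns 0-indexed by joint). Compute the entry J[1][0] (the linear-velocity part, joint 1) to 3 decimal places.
5.873

axis z_0 = ẑ; lever o_n−o_0 = (5.8726,-6.2697,5.5367)
cross product → J_v[:, 0] = (6.2697,5.8726,-0.0000)
J_ω[:, 0] = z_0
entry J[1][0] = 5.8726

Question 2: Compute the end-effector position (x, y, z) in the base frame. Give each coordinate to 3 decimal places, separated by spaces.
after link 1: o_1 = (-1.7321, -1.0000, 0.0000)
after link 2: o_2 = (-3.8301, -3.3660, 0.0000)
after link 3: o_3 = (1.2317, -5.0624, 3.5355)
after link 4: o_4 = (5.7458, -5.3429, 5.8903)
after link 5: o_5 = (5.8726, -6.2697, 5.5367)

5.873 -6.270 5.537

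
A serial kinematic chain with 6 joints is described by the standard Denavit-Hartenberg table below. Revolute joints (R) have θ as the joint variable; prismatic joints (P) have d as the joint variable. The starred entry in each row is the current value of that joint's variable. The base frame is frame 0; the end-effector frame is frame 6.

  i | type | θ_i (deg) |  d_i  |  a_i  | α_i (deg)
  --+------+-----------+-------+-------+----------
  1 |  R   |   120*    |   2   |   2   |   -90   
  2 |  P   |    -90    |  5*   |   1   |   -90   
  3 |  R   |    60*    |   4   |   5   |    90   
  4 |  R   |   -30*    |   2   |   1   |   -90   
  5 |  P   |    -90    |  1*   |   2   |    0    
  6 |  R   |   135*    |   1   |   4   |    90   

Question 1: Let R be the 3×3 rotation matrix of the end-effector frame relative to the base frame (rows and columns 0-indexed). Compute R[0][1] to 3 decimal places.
End-effector y-axis (col 1 of R) = (-0.0580,0.9665,0.2500)
R[0][1] = -0.0580

-0.058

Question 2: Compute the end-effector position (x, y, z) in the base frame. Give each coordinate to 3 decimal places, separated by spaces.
after link 1: o_1 = (-1.0000, 1.7321, 2.0000)
after link 2: o_2 = (-5.3301, -0.7679, 3.0000)
after link 3: o_3 = (-3.5801, 4.8612, 5.5000)
after link 4: o_4 = (-3.5466, 4.3032, 7.6651)
after link 5: o_5 = (-4.4707, 4.7697, 9.6471)
after link 6: o_6 = (-0.7597, 6.2792, 8.6724)

-0.760 6.279 8.672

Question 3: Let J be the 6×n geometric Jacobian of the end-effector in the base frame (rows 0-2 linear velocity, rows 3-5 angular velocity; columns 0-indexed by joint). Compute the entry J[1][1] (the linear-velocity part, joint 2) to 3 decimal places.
prismatic axis z_1 = (-0.8660,-0.5000,0.0000)
J_v[:, 1] = z_1; J_ω[:, 1] = (0,0,0)
entry J[1][1] = -0.5000

-0.500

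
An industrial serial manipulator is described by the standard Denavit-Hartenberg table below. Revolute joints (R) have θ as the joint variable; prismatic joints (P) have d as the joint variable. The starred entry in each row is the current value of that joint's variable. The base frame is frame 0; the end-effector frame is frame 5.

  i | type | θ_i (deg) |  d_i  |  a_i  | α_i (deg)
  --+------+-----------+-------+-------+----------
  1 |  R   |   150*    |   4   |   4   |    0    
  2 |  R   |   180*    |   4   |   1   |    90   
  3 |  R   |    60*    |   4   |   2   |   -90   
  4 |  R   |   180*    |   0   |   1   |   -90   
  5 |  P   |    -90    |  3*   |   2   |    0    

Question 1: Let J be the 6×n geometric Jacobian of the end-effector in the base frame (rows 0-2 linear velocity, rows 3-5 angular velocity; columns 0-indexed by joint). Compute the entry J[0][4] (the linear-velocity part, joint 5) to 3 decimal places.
prismatic axis z_4 = (-0.5000,-0.8660,-0.0000)
J_v[:, 4] = z_4; J_ω[:, 4] = (0,0,0)
entry J[0][4] = -0.5000

-0.500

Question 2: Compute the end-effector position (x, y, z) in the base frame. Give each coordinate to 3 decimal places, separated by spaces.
after link 1: o_1 = (-3.4641, 2.0000, 4.0000)
after link 2: o_2 = (-2.5981, 1.5000, 8.0000)
after link 3: o_3 = (-3.7321, -2.4641, 9.7321)
after link 4: o_4 = (-4.1651, -2.2141, 8.8660)
after link 5: o_5 = (-7.1651, -3.9462, 9.8660)

-7.165 -3.946 9.866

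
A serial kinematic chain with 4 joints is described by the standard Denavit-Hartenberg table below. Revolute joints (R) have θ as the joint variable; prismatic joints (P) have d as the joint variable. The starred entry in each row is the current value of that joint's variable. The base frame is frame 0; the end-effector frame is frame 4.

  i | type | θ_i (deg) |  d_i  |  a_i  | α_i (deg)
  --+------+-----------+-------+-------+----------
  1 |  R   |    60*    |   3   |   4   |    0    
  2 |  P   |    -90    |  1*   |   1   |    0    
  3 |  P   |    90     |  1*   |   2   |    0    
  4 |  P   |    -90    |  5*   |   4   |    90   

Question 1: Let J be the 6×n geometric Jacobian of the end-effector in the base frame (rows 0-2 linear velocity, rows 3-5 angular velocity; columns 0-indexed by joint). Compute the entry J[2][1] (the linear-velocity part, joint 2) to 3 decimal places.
1.000

prismatic axis z_1 = (0.0000,0.0000,1.0000)
J_v[:, 1] = z_1; J_ω[:, 1] = (0,0,0)
entry J[2][1] = 1.0000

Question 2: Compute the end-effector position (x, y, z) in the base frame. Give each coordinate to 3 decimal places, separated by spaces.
after link 1: o_1 = (2.0000, 3.4641, 3.0000)
after link 2: o_2 = (2.8660, 2.9641, 4.0000)
after link 3: o_3 = (3.8660, 4.6962, 5.0000)
after link 4: o_4 = (7.3301, 2.6962, 10.0000)

7.330 2.696 10.000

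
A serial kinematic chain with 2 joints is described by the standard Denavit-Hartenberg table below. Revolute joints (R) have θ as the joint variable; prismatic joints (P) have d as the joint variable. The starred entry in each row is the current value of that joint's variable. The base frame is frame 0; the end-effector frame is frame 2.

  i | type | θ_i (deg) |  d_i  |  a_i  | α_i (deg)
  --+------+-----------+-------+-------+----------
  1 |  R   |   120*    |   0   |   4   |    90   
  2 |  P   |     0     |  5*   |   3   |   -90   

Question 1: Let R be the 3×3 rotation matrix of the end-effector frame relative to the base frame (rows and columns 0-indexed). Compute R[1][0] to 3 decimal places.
0.866

End-effector x-axis (col 0 of R) = (-0.5000,0.8660,0.0000)
R[1][0] = 0.8660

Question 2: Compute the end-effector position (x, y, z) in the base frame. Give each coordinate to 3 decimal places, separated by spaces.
0.830 8.562 0.000

after link 1: o_1 = (-2.0000, 3.4641, 0.0000)
after link 2: o_2 = (0.8301, 8.5622, 0.0000)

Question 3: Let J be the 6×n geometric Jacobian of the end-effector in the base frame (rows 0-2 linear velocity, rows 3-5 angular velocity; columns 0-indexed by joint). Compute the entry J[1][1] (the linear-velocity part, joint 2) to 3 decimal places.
prismatic axis z_1 = (0.8660,0.5000,0.0000)
J_v[:, 1] = z_1; J_ω[:, 1] = (0,0,0)
entry J[1][1] = 0.5000

0.500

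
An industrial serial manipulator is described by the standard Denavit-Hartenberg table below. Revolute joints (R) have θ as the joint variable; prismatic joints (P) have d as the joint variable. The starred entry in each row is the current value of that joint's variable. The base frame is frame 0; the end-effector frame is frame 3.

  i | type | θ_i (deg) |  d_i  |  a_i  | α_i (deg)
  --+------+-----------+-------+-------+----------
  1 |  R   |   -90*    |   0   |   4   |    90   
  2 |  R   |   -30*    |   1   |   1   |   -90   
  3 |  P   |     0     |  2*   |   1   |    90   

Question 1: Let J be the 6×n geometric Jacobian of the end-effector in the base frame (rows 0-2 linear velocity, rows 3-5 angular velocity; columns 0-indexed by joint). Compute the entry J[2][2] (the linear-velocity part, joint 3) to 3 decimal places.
0.866

prismatic axis z_2 = (0.0000,-0.5000,0.8660)
J_v[:, 2] = z_2; J_ω[:, 2] = (0,0,0)
entry J[2][2] = 0.8660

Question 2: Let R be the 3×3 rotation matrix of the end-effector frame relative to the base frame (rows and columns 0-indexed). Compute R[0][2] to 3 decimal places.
End-effector z-axis (col 2 of R) = (-1.0000,-0.0000,0.0000)
R[0][2] = -1.0000

-1.000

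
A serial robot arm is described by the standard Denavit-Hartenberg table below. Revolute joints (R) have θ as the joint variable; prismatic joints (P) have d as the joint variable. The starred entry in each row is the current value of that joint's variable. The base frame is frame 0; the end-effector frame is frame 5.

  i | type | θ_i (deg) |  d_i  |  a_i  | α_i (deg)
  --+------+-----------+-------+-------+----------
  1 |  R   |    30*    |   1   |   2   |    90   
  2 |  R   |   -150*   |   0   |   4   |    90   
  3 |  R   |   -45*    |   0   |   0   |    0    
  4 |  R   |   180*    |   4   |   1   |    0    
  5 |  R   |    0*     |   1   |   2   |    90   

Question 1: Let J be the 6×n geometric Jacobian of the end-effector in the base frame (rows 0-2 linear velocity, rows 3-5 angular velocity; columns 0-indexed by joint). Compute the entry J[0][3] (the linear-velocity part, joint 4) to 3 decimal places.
0.530

axis z_3 = (-0.4330,-0.2500,0.8660); lever o_n−o_3 = (0.4866,-2.1686,5.3908)
cross product → J_v[:, 3] = (0.5303,2.7557,1.0607)
J_ω[:, 3] = z_3
entry J[0][3] = 0.5303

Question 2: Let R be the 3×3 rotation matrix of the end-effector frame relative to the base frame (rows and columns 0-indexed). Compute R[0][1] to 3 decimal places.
-0.433

End-effector y-axis (col 1 of R) = (-0.4330,-0.2500,0.8660)
R[0][1] = -0.4330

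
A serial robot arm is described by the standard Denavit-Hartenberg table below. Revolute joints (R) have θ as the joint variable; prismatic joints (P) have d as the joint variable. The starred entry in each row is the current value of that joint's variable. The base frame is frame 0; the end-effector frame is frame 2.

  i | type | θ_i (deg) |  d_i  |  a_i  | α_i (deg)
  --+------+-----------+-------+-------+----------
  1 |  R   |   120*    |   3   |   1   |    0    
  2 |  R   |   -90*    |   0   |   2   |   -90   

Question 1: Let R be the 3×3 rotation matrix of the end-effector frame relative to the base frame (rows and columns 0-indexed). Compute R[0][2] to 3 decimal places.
-0.500

End-effector z-axis (col 2 of R) = (-0.5000,0.8660,0.0000)
R[0][2] = -0.5000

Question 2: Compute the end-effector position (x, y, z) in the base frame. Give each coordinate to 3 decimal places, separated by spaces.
after link 1: o_1 = (-0.5000, 0.8660, 3.0000)
after link 2: o_2 = (1.2321, 1.8660, 3.0000)

1.232 1.866 3.000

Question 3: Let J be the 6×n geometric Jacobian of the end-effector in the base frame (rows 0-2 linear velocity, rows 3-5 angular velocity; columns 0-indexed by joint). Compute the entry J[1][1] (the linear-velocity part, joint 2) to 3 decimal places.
axis z_1 = (0.0000,0.0000,1.0000); lever o_n−o_1 = (1.7321,1.0000,0.0000)
cross product → J_v[:, 1] = (-1.0000,1.7321,0.0000)
J_ω[:, 1] = z_1
entry J[1][1] = 1.7321

1.732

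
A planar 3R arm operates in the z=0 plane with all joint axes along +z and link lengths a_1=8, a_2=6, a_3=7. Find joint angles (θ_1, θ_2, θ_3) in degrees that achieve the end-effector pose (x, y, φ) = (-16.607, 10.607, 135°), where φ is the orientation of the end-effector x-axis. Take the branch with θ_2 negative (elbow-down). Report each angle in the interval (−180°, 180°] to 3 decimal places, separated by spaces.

173.221 -44.988 6.767

wrist centre = target − a_3·(cos φ, sin φ) = (-11.6573, 5.6573)
cos θ_2 = (167.8960−8²−6²)/(2·8·6) = 0.7073; θ_2 = -44.9884° (elbow-down)
β = atan2(5.6573,-11.6573) = 154.1127°; ψ = atan2(-4.2418,12.2435) = -19.1087°
θ_1 = β − ψ = 173.2215°
θ_3 = φ − θ_1 − θ_2 = 6.7669° (wrapped to (-180°,180°])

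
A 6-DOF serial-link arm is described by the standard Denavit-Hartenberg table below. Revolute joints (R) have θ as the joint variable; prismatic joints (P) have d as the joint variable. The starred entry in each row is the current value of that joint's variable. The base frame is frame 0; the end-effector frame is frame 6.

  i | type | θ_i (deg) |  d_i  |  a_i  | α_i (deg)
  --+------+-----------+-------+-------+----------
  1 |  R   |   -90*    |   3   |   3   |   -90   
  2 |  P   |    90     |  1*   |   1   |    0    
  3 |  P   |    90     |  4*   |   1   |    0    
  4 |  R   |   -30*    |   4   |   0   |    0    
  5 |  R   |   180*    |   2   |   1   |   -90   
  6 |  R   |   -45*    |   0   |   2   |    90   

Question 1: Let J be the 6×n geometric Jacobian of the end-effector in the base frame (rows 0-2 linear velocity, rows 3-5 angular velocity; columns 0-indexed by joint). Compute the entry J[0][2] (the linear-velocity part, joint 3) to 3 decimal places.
1.000

prismatic axis z_2 = (1.0000,0.0000,0.0000)
J_v[:, 2] = z_2; J_ω[:, 2] = (0,0,0)
entry J[0][2] = 1.0000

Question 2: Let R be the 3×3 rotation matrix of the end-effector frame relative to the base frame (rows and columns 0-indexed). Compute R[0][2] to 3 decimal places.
End-effector z-axis (col 2 of R) = (0.7071,0.6124,-0.3536)
R[0][2] = 0.7071

0.707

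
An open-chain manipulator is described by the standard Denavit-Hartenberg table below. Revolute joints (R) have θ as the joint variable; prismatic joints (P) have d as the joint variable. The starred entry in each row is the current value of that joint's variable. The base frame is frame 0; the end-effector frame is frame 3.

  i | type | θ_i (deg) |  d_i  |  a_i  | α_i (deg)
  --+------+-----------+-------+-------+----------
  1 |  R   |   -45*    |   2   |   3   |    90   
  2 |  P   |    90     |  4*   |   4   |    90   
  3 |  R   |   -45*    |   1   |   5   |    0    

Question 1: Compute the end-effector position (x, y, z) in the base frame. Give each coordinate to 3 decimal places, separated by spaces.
after link 1: o_1 = (2.1213, -2.1213, 2.0000)
after link 2: o_2 = (-0.7071, -4.9497, 6.0000)
after link 3: o_3 = (2.5000, -3.1569, 9.5355)

2.500 -3.157 9.536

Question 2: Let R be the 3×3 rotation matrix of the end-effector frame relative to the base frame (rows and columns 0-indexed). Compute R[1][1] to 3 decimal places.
End-effector y-axis (col 1 of R) = (-0.5000,-0.5000,0.7071)
R[1][1] = -0.5000

-0.500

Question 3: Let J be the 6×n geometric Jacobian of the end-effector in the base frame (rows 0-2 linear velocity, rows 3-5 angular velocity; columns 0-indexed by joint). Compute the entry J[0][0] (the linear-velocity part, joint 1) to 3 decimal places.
3.157

axis z_0 = ẑ; lever o_n−o_0 = (2.5000,-3.1569,9.5355)
cross product → J_v[:, 0] = (3.1569,2.5000,-0.0000)
J_ω[:, 0] = z_0
entry J[0][0] = 3.1569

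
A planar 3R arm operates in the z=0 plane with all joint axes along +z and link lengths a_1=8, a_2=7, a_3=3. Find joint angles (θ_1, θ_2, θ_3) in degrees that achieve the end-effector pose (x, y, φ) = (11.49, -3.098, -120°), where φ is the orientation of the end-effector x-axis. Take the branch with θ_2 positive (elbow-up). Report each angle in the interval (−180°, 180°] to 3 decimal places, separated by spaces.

wrist centre = target − a_3·(cos φ, sin φ) = (12.9900, -0.4999)
cos θ_2 = (168.9900−8²−7²)/(2·8·7) = 0.4999; θ_2 = 60.0059° (elbow-up)
β = atan2(-0.4999,12.9900) = -2.2040°; ψ = atan2(6.0625,11.4994) = 27.7985°
θ_1 = β − ψ = -30.0024°
θ_3 = φ − θ_1 − θ_2 = -150.0035° (wrapped to (-180°,180°])

-30.002 60.006 -150.003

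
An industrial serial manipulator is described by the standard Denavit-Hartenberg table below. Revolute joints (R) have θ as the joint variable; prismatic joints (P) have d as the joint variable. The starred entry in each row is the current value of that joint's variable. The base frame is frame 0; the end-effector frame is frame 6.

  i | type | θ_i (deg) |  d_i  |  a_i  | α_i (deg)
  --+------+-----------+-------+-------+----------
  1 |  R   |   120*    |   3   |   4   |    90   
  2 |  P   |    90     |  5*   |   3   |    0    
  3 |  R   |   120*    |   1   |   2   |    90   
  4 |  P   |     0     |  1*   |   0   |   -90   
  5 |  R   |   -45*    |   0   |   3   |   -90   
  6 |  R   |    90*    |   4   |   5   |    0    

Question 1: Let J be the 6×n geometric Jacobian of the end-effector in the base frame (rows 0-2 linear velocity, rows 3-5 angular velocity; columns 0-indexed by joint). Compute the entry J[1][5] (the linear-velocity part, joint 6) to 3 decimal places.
axis z_5 = (0.1294,-0.2241,-0.9659); lever o_n−o_5 = (-3.8125,-3.3966,-3.8637)
cross product → J_v[:, 5] = (-2.4148,4.1826,-1.2941)
J_ω[:, 5] = z_5
entry J[1][5] = 4.1826

4.183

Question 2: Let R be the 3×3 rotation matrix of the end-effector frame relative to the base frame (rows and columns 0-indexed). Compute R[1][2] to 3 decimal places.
End-effector z-axis (col 2 of R) = (0.1294,-0.2241,-0.9659)
R[1][2] = -0.2241

-0.224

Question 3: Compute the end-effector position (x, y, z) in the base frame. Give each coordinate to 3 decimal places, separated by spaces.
1.949 -1.375 2.779

after link 1: o_1 = (-2.0000, 3.4641, 3.0000)
after link 2: o_2 = (2.3301, 5.9641, 6.0000)
after link 3: o_3 = (4.0622, 4.9641, 5.0000)
after link 4: o_4 = (4.3122, 4.5311, 5.8660)
after link 5: o_5 = (5.7611, 2.0215, 6.6425)
after link 6: o_6 = (1.9486, -1.3750, 2.7788)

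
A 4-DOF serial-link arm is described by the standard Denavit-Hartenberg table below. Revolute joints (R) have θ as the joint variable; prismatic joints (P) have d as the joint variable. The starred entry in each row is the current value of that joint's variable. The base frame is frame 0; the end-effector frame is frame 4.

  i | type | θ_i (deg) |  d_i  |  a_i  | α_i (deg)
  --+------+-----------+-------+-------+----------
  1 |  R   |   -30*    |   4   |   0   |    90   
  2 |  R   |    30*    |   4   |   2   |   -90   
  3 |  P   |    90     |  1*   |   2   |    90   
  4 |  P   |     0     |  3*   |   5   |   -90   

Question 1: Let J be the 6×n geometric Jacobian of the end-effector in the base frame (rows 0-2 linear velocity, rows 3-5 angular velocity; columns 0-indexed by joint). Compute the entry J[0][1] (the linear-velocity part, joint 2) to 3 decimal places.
-2.915

axis z_1 = (-0.5000,-0.8660,0.0000); lever o_n−o_1 = (4.8170,0.6830,3.3660)
cross product → J_v[:, 1] = (-2.9151,1.6830,3.8301)
J_ω[:, 1] = z_1
entry J[0][1] = -2.9151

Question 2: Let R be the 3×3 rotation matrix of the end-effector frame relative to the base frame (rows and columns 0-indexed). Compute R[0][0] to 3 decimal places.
End-effector x-axis (col 0 of R) = (0.5000,0.8660,0.0000)
R[0][0] = 0.5000

0.500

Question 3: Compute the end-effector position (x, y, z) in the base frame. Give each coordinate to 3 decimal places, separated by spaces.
after link 1: o_1 = (0.0000, 0.0000, 4.0000)
after link 2: o_2 = (-0.5000, -4.3301, 5.0000)
after link 3: o_3 = (0.0670, -2.3481, 5.8660)
after link 4: o_4 = (4.8170, 0.6830, 7.3660)

4.817 0.683 7.366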